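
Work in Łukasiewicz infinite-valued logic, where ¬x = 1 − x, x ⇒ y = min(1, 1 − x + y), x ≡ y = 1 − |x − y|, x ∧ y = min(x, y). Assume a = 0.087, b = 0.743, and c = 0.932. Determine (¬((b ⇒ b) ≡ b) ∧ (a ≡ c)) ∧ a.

b ⇒ b = min(1, 1 − 0.743 + 0.743) = min(1, 1.000) = 1.000
(b ⇒ b) ≡ b = 1 − |1.000 − 0.743| = 1 − 0.257 = 0.743
¬((b ⇒ b) ≡ b) = 1 − 0.743 = 0.257
a ≡ c = 1 − |0.087 − 0.932| = 1 − 0.845 = 0.155
¬((b ⇒ b) ≡ b) ∧ (a ≡ c) = min(0.257, 0.155) = 0.155
(¬((b ⇒ b) ≡ b) ∧ (a ≡ c)) ∧ a = min(0.155, 0.087) = 0.087

0.087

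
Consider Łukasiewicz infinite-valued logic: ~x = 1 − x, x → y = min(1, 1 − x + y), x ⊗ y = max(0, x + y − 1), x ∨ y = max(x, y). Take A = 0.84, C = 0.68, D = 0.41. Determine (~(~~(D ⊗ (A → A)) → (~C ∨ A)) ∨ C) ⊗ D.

A → A = min(1, 1 − 0.84 + 0.84) = min(1, 1.00) = 1.00
D ⊗ (A → A) = max(0, 0.41 + 1.00 − 1) = max(0, 0.41) = 0.41
~(D ⊗ (A → A)) = 1 − 0.41 = 0.59
~~(D ⊗ (A → A)) = 1 − 0.59 = 0.41
~C = 1 − 0.68 = 0.32
~C ∨ A = max(0.32, 0.84) = 0.84
~~(D ⊗ (A → A)) → (~C ∨ A) = min(1, 1 − 0.41 + 0.84) = min(1, 1.43) = 1.00
~(~~(D ⊗ (A → A)) → (~C ∨ A)) = 1 − 1.00 = 0.00
~(~~(D ⊗ (A → A)) → (~C ∨ A)) ∨ C = max(0.00, 0.68) = 0.68
(~(~~(D ⊗ (A → A)) → (~C ∨ A)) ∨ C) ⊗ D = max(0, 0.68 + 0.41 − 1) = max(0, 0.09) = 0.09

0.09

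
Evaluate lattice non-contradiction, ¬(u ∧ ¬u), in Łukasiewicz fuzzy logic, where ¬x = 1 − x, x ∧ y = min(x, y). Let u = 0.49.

¬u = 1 − 0.49 = 0.51
u ∧ ¬u = min(0.49, 0.51) = 0.49
¬(u ∧ ¬u) = 1 − 0.49 = 0.51
(The value 0.51 < 1 shows this instance is not satisfied; not a Ł∞-tautology — its value is 1 − min(a, 1−a).)

0.51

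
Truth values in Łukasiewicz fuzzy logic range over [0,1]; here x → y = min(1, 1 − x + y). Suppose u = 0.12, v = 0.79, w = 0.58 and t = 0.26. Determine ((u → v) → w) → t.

0.68

u → v = min(1, 1 − 0.12 + 0.79) = min(1, 1.67) = 1.00
(u → v) → w = min(1, 1 − 1.00 + 0.58) = min(1, 0.58) = 0.58
((u → v) → w) → t = min(1, 1 − 0.58 + 0.26) = min(1, 0.68) = 0.68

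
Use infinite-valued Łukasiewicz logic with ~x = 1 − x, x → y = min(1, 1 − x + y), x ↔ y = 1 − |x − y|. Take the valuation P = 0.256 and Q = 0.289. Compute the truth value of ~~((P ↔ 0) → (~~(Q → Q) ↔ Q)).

P ↔ 0 = 1 − |0.256 − 0.000| = 1 − 0.256 = 0.744
Q → Q = min(1, 1 − 0.289 + 0.289) = min(1, 1.000) = 1.000
~(Q → Q) = 1 − 1.000 = 0.000
~~(Q → Q) = 1 − 0.000 = 1.000
~~(Q → Q) ↔ Q = 1 − |1.000 − 0.289| = 1 − 0.711 = 0.289
(P ↔ 0) → (~~(Q → Q) ↔ Q) = min(1, 1 − 0.744 + 0.289) = min(1, 0.545) = 0.545
~((P ↔ 0) → (~~(Q → Q) ↔ Q)) = 1 − 0.545 = 0.455
~~((P ↔ 0) → (~~(Q → Q) ↔ Q)) = 1 − 0.455 = 0.545

0.545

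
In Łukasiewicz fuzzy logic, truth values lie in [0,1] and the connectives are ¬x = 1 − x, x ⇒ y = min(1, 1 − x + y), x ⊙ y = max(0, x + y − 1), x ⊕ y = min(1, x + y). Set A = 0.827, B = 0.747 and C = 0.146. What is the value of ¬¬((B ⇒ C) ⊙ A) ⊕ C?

0.372

B ⇒ C = min(1, 1 − 0.747 + 0.146) = min(1, 0.399) = 0.399
(B ⇒ C) ⊙ A = max(0, 0.399 + 0.827 − 1) = max(0, 0.226) = 0.226
¬((B ⇒ C) ⊙ A) = 1 − 0.226 = 0.774
¬¬((B ⇒ C) ⊙ A) = 1 − 0.774 = 0.226
¬¬((B ⇒ C) ⊙ A) ⊕ C = min(1, 0.226 + 0.146) = min(1, 0.372) = 0.372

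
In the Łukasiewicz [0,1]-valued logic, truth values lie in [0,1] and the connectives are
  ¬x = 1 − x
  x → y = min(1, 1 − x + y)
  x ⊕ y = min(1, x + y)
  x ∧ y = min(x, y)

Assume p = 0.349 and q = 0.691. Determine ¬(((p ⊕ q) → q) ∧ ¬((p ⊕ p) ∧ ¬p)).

0.651

p ⊕ q = min(1, 0.349 + 0.691) = min(1, 1.040) = 1.000
(p ⊕ q) → q = min(1, 1 − 1.000 + 0.691) = min(1, 0.691) = 0.691
p ⊕ p = min(1, 0.349 + 0.349) = min(1, 0.698) = 0.698
¬p = 1 − 0.349 = 0.651
(p ⊕ p) ∧ ¬p = min(0.698, 0.651) = 0.651
¬((p ⊕ p) ∧ ¬p) = 1 − 0.651 = 0.349
((p ⊕ q) → q) ∧ ¬((p ⊕ p) ∧ ¬p) = min(0.691, 0.349) = 0.349
¬(((p ⊕ q) → q) ∧ ¬((p ⊕ p) ∧ ¬p)) = 1 − 0.349 = 0.651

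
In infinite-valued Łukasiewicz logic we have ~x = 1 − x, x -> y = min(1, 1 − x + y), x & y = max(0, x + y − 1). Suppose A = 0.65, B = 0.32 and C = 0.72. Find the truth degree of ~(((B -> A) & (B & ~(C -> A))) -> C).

B -> A = min(1, 1 − 0.32 + 0.65) = min(1, 1.33) = 1.00
C -> A = min(1, 1 − 0.72 + 0.65) = min(1, 0.93) = 0.93
~(C -> A) = 1 − 0.93 = 0.07
B & ~(C -> A) = max(0, 0.32 + 0.07 − 1) = max(0, -0.61) = 0.00
(B -> A) & (B & ~(C -> A)) = max(0, 1.00 + 0.00 − 1) = max(0, 0.00) = 0.00
((B -> A) & (B & ~(C -> A))) -> C = min(1, 1 − 0.00 + 0.72) = min(1, 1.72) = 1.00
~(((B -> A) & (B & ~(C -> A))) -> C) = 1 − 1.00 = 0.00

0.00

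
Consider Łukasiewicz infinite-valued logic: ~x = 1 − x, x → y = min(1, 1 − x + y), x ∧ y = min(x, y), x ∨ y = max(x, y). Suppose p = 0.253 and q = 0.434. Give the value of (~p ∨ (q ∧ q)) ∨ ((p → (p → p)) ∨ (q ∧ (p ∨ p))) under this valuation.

~p = 1 − 0.253 = 0.747
q ∧ q = min(0.434, 0.434) = 0.434
~p ∨ (q ∧ q) = max(0.747, 0.434) = 0.747
p → p = min(1, 1 − 0.253 + 0.253) = min(1, 1.000) = 1.000
p → (p → p) = min(1, 1 − 0.253 + 1.000) = min(1, 1.747) = 1.000
p ∨ p = max(0.253, 0.253) = 0.253
q ∧ (p ∨ p) = min(0.434, 0.253) = 0.253
(p → (p → p)) ∨ (q ∧ (p ∨ p)) = max(1.000, 0.253) = 1.000
(~p ∨ (q ∧ q)) ∨ ((p → (p → p)) ∨ (q ∧ (p ∨ p))) = max(0.747, 1.000) = 1.000

1.000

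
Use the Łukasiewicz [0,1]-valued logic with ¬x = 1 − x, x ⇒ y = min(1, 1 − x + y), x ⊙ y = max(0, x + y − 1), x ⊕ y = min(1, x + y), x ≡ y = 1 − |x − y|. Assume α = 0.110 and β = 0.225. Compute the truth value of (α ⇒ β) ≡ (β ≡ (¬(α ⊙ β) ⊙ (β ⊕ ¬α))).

α ⇒ β = min(1, 1 − 0.110 + 0.225) = min(1, 1.115) = 1.000
α ⊙ β = max(0, 0.110 + 0.225 − 1) = max(0, -0.665) = 0.000
¬(α ⊙ β) = 1 − 0.000 = 1.000
¬α = 1 − 0.110 = 0.890
β ⊕ ¬α = min(1, 0.225 + 0.890) = min(1, 1.115) = 1.000
¬(α ⊙ β) ⊙ (β ⊕ ¬α) = max(0, 1.000 + 1.000 − 1) = max(0, 1.000) = 1.000
β ≡ (¬(α ⊙ β) ⊙ (β ⊕ ¬α)) = 1 − |0.225 − 1.000| = 1 − 0.775 = 0.225
(α ⇒ β) ≡ (β ≡ (¬(α ⊙ β) ⊙ (β ⊕ ¬α))) = 1 − |1.000 − 0.225| = 1 − 0.775 = 0.225

0.225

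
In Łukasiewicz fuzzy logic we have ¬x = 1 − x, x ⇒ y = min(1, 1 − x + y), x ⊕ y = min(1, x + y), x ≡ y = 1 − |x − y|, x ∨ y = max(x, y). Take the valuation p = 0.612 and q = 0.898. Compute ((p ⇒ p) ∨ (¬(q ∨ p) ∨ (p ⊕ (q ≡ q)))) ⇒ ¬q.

0.102

p ⇒ p = min(1, 1 − 0.612 + 0.612) = min(1, 1.000) = 1.000
q ∨ p = max(0.898, 0.612) = 0.898
¬(q ∨ p) = 1 − 0.898 = 0.102
q ≡ q = 1 − |0.898 − 0.898| = 1 − 0.000 = 1.000
p ⊕ (q ≡ q) = min(1, 0.612 + 1.000) = min(1, 1.612) = 1.000
¬(q ∨ p) ∨ (p ⊕ (q ≡ q)) = max(0.102, 1.000) = 1.000
(p ⇒ p) ∨ (¬(q ∨ p) ∨ (p ⊕ (q ≡ q))) = max(1.000, 1.000) = 1.000
¬q = 1 − 0.898 = 0.102
((p ⇒ p) ∨ (¬(q ∨ p) ∨ (p ⊕ (q ≡ q)))) ⇒ ¬q = min(1, 1 − 1.000 + 0.102) = min(1, 0.102) = 0.102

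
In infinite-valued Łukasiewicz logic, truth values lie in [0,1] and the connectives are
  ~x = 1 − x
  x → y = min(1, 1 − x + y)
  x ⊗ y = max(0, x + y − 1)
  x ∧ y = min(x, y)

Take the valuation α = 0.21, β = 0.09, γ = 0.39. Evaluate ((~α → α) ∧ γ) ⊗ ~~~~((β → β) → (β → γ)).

0.39

~α = 1 − 0.21 = 0.79
~α → α = min(1, 1 − 0.79 + 0.21) = min(1, 0.42) = 0.42
(~α → α) ∧ γ = min(0.42, 0.39) = 0.39
β → β = min(1, 1 − 0.09 + 0.09) = min(1, 1.00) = 1.00
β → γ = min(1, 1 − 0.09 + 0.39) = min(1, 1.30) = 1.00
(β → β) → (β → γ) = min(1, 1 − 1.00 + 1.00) = min(1, 1.00) = 1.00
~((β → β) → (β → γ)) = 1 − 1.00 = 0.00
~~((β → β) → (β → γ)) = 1 − 0.00 = 1.00
~~~((β → β) → (β → γ)) = 1 − 1.00 = 0.00
~~~~((β → β) → (β → γ)) = 1 − 0.00 = 1.00
((~α → α) ∧ γ) ⊗ ~~~~((β → β) → (β → γ)) = max(0, 0.39 + 1.00 − 1) = max(0, 0.39) = 0.39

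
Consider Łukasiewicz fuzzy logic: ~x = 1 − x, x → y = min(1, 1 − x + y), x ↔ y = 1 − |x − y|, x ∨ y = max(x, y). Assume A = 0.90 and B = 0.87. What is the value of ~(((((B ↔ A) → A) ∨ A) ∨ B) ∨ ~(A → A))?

B ↔ A = 1 − |0.87 − 0.90| = 1 − 0.03 = 0.97
(B ↔ A) → A = min(1, 1 − 0.97 + 0.90) = min(1, 0.93) = 0.93
((B ↔ A) → A) ∨ A = max(0.93, 0.90) = 0.93
(((B ↔ A) → A) ∨ A) ∨ B = max(0.93, 0.87) = 0.93
A → A = min(1, 1 − 0.90 + 0.90) = min(1, 1.00) = 1.00
~(A → A) = 1 − 1.00 = 0.00
((((B ↔ A) → A) ∨ A) ∨ B) ∨ ~(A → A) = max(0.93, 0.00) = 0.93
~(((((B ↔ A) → A) ∨ A) ∨ B) ∨ ~(A → A)) = 1 − 0.93 = 0.07

0.07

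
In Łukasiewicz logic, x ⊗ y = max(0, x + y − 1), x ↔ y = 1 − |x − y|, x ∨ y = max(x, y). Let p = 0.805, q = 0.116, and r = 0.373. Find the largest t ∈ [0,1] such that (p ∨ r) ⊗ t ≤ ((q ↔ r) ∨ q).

p ∨ r = max(0.805, 0.373) = 0.805
So the left factor is p ∨ r = 0.805.
q ↔ r = 1 − |0.116 − 0.373| = 1 − 0.257 = 0.743
(q ↔ r) ∨ q = max(0.743, 0.116) = 0.743
So the right-hand bound is (q ↔ r) ∨ q = 0.743.
The residuum of the Łukasiewicz t-norm gives the supremum: min(1, 1 − 0.805 + 0.743).
1 − 0.805 + 0.743 = 0.938, so t = min(1, 0.938) = 0.938.
Check: 0.805 ⊗ 0.938 = max(0, 0.743) = 0.743 ≤ 0.743.

0.938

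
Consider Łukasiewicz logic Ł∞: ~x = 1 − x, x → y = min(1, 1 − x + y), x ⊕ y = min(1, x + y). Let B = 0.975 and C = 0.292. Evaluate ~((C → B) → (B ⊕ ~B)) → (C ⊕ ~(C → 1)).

C → B = min(1, 1 − 0.292 + 0.975) = min(1, 1.683) = 1.000
~B = 1 − 0.975 = 0.025
B ⊕ ~B = min(1, 0.975 + 0.025) = min(1, 1.000) = 1.000
(C → B) → (B ⊕ ~B) = min(1, 1 − 1.000 + 1.000) = min(1, 1.000) = 1.000
~((C → B) → (B ⊕ ~B)) = 1 − 1.000 = 0.000
C → 1 = min(1, 1 − 0.292 + 1.000) = min(1, 1.708) = 1.000
~(C → 1) = 1 − 1.000 = 0.000
C ⊕ ~(C → 1) = min(1, 0.292 + 0.000) = min(1, 0.292) = 0.292
~((C → B) → (B ⊕ ~B)) → (C ⊕ ~(C → 1)) = min(1, 1 − 0.000 + 0.292) = min(1, 1.292) = 1.000

1.000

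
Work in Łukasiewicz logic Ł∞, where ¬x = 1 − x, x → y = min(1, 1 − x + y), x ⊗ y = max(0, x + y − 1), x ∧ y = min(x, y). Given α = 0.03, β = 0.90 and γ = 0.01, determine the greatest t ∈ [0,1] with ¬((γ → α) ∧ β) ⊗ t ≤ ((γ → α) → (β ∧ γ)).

0.91

γ → α = min(1, 1 − 0.01 + 0.03) = min(1, 1.02) = 1.00
(γ → α) ∧ β = min(1.00, 0.90) = 0.90
¬((γ → α) ∧ β) = 1 − 0.90 = 0.10
So the left factor is ¬((γ → α) ∧ β) = 0.10.
β ∧ γ = min(0.90, 0.01) = 0.01
(γ → α) → (β ∧ γ) = min(1, 1 − 1.00 + 0.01) = min(1, 0.01) = 0.01
So the right-hand bound is (γ → α) → (β ∧ γ) = 0.01.
The residuum of the Łukasiewicz t-norm gives the supremum: min(1, 1 − 0.10 + 0.01).
1 − 0.10 + 0.01 = 0.91, so t = min(1, 0.91) = 0.91.
Check: 0.10 ⊗ 0.91 = max(0, 0.01) = 0.01 ≤ 0.01.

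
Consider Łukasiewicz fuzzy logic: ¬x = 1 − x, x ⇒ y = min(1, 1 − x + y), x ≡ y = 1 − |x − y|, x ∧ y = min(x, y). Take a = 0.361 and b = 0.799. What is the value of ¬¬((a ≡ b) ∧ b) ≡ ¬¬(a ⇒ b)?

0.562

a ≡ b = 1 − |0.361 − 0.799| = 1 − 0.438 = 0.562
(a ≡ b) ∧ b = min(0.562, 0.799) = 0.562
¬((a ≡ b) ∧ b) = 1 − 0.562 = 0.438
¬¬((a ≡ b) ∧ b) = 1 − 0.438 = 0.562
a ⇒ b = min(1, 1 − 0.361 + 0.799) = min(1, 1.438) = 1.000
¬(a ⇒ b) = 1 − 1.000 = 0.000
¬¬(a ⇒ b) = 1 − 0.000 = 1.000
¬¬((a ≡ b) ∧ b) ≡ ¬¬(a ⇒ b) = 1 − |0.562 − 1.000| = 1 − 0.438 = 0.562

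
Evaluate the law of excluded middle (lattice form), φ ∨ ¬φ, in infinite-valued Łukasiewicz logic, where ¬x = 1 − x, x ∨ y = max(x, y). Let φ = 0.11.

0.89

¬φ = 1 − 0.11 = 0.89
φ ∨ ¬φ = max(0.11, 0.89) = 0.89
(The value 0.89 < 1 shows this instance is not satisfied; not a Ł∞-tautology — its value is max(a, 1−a).)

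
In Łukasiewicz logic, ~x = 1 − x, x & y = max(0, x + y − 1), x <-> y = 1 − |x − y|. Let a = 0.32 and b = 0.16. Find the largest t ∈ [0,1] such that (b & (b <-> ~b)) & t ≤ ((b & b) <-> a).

~b = 1 − 0.16 = 0.84
b <-> ~b = 1 − |0.16 − 0.84| = 1 − 0.68 = 0.32
b & (b <-> ~b) = max(0, 0.16 + 0.32 − 1) = max(0, -0.52) = 0.00
So the left factor is b & (b <-> ~b) = 0.00.
b & b = max(0, 0.16 + 0.16 − 1) = max(0, -0.68) = 0.00
(b & b) <-> a = 1 − |0.00 − 0.32| = 1 − 0.32 = 0.68
So the right-hand bound is (b & b) <-> a = 0.68.
The residuum of the Łukasiewicz t-norm gives the supremum: min(1, 1 − 0.00 + 0.68).
1 − 0.00 + 0.68 = 1.68, so t = min(1, 1.68) = 1.00.
Check: 0.00 & 1.00 = max(0, 0.00) = 0.00 ≤ 0.68.

1.00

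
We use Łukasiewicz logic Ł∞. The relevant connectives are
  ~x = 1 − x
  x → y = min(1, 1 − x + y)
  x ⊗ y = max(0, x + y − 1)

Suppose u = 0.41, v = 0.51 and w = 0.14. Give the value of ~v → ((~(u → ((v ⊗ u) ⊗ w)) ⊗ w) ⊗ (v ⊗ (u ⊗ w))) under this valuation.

~v = 1 − 0.51 = 0.49
v ⊗ u = max(0, 0.51 + 0.41 − 1) = max(0, -0.08) = 0.00
(v ⊗ u) ⊗ w = max(0, 0.00 + 0.14 − 1) = max(0, -0.86) = 0.00
u → ((v ⊗ u) ⊗ w) = min(1, 1 − 0.41 + 0.00) = min(1, 0.59) = 0.59
~(u → ((v ⊗ u) ⊗ w)) = 1 − 0.59 = 0.41
~(u → ((v ⊗ u) ⊗ w)) ⊗ w = max(0, 0.41 + 0.14 − 1) = max(0, -0.45) = 0.00
u ⊗ w = max(0, 0.41 + 0.14 − 1) = max(0, -0.45) = 0.00
v ⊗ (u ⊗ w) = max(0, 0.51 + 0.00 − 1) = max(0, -0.49) = 0.00
(~(u → ((v ⊗ u) ⊗ w)) ⊗ w) ⊗ (v ⊗ (u ⊗ w)) = max(0, 0.00 + 0.00 − 1) = max(0, -1.00) = 0.00
~v → ((~(u → ((v ⊗ u) ⊗ w)) ⊗ w) ⊗ (v ⊗ (u ⊗ w))) = min(1, 1 − 0.49 + 0.00) = min(1, 0.51) = 0.51

0.51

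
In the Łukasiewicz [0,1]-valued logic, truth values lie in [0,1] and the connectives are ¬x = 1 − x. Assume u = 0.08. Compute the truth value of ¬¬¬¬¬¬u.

0.08

¬u = 1 − 0.08 = 0.92
¬¬u = 1 − 0.92 = 0.08
¬¬¬u = 1 − 0.08 = 0.92
¬¬¬¬u = 1 − 0.92 = 0.08
¬¬¬¬¬u = 1 − 0.08 = 0.92
¬¬¬¬¬¬u = 1 − 0.92 = 0.08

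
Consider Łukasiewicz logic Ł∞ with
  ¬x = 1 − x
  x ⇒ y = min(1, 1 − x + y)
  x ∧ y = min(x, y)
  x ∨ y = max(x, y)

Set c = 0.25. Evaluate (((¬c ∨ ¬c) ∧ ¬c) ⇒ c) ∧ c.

0.25

¬c = 1 − 0.25 = 0.75
¬c ∨ ¬c = max(0.75, 0.75) = 0.75
(¬c ∨ ¬c) ∧ ¬c = min(0.75, 0.75) = 0.75
((¬c ∨ ¬c) ∧ ¬c) ⇒ c = min(1, 1 − 0.75 + 0.25) = min(1, 0.50) = 0.50
(((¬c ∨ ¬c) ∧ ¬c) ⇒ c) ∧ c = min(0.50, 0.25) = 0.25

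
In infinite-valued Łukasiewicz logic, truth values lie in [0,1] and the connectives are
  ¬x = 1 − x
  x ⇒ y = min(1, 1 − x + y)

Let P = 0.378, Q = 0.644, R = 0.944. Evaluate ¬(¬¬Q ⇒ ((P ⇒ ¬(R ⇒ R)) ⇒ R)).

¬Q = 1 − 0.644 = 0.356
¬¬Q = 1 − 0.356 = 0.644
R ⇒ R = min(1, 1 − 0.944 + 0.944) = min(1, 1.000) = 1.000
¬(R ⇒ R) = 1 − 1.000 = 0.000
P ⇒ ¬(R ⇒ R) = min(1, 1 − 0.378 + 0.000) = min(1, 0.622) = 0.622
(P ⇒ ¬(R ⇒ R)) ⇒ R = min(1, 1 − 0.622 + 0.944) = min(1, 1.322) = 1.000
¬¬Q ⇒ ((P ⇒ ¬(R ⇒ R)) ⇒ R) = min(1, 1 − 0.644 + 1.000) = min(1, 1.356) = 1.000
¬(¬¬Q ⇒ ((P ⇒ ¬(R ⇒ R)) ⇒ R)) = 1 − 1.000 = 0.000

0.000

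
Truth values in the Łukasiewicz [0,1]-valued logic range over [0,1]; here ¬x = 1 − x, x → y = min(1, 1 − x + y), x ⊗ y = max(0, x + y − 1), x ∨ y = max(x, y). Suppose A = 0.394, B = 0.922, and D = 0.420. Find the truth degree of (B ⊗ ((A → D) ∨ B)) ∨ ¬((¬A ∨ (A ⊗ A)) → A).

A → D = min(1, 1 − 0.394 + 0.420) = min(1, 1.026) = 1.000
(A → D) ∨ B = max(1.000, 0.922) = 1.000
B ⊗ ((A → D) ∨ B) = max(0, 0.922 + 1.000 − 1) = max(0, 0.922) = 0.922
¬A = 1 − 0.394 = 0.606
A ⊗ A = max(0, 0.394 + 0.394 − 1) = max(0, -0.212) = 0.000
¬A ∨ (A ⊗ A) = max(0.606, 0.000) = 0.606
(¬A ∨ (A ⊗ A)) → A = min(1, 1 − 0.606 + 0.394) = min(1, 0.788) = 0.788
¬((¬A ∨ (A ⊗ A)) → A) = 1 − 0.788 = 0.212
(B ⊗ ((A → D) ∨ B)) ∨ ¬((¬A ∨ (A ⊗ A)) → A) = max(0.922, 0.212) = 0.922

0.922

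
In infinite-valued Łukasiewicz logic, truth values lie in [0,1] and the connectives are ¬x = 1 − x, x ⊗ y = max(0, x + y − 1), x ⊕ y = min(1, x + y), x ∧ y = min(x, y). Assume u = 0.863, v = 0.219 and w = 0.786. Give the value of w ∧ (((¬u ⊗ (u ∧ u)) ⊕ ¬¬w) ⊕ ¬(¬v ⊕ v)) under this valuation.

¬u = 1 − 0.863 = 0.137
u ∧ u = min(0.863, 0.863) = 0.863
¬u ⊗ (u ∧ u) = max(0, 0.137 + 0.863 − 1) = max(0, 0.000) = 0.000
¬w = 1 − 0.786 = 0.214
¬¬w = 1 − 0.214 = 0.786
(¬u ⊗ (u ∧ u)) ⊕ ¬¬w = min(1, 0.000 + 0.786) = min(1, 0.786) = 0.786
¬v = 1 − 0.219 = 0.781
¬v ⊕ v = min(1, 0.781 + 0.219) = min(1, 1.000) = 1.000
¬(¬v ⊕ v) = 1 − 1.000 = 0.000
((¬u ⊗ (u ∧ u)) ⊕ ¬¬w) ⊕ ¬(¬v ⊕ v) = min(1, 0.786 + 0.000) = min(1, 0.786) = 0.786
w ∧ (((¬u ⊗ (u ∧ u)) ⊕ ¬¬w) ⊕ ¬(¬v ⊕ v)) = min(0.786, 0.786) = 0.786

0.786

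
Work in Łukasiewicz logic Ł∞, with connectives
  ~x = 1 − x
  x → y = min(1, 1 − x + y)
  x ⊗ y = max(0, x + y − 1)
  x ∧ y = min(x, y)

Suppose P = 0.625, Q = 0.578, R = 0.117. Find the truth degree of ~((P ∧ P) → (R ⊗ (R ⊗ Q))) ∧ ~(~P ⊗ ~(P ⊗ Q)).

0.625

P ∧ P = min(0.625, 0.625) = 0.625
R ⊗ Q = max(0, 0.117 + 0.578 − 1) = max(0, -0.305) = 0.000
R ⊗ (R ⊗ Q) = max(0, 0.117 + 0.000 − 1) = max(0, -0.883) = 0.000
(P ∧ P) → (R ⊗ (R ⊗ Q)) = min(1, 1 − 0.625 + 0.000) = min(1, 0.375) = 0.375
~((P ∧ P) → (R ⊗ (R ⊗ Q))) = 1 − 0.375 = 0.625
~P = 1 − 0.625 = 0.375
P ⊗ Q = max(0, 0.625 + 0.578 − 1) = max(0, 0.203) = 0.203
~(P ⊗ Q) = 1 − 0.203 = 0.797
~P ⊗ ~(P ⊗ Q) = max(0, 0.375 + 0.797 − 1) = max(0, 0.172) = 0.172
~(~P ⊗ ~(P ⊗ Q)) = 1 − 0.172 = 0.828
~((P ∧ P) → (R ⊗ (R ⊗ Q))) ∧ ~(~P ⊗ ~(P ⊗ Q)) = min(0.625, 0.828) = 0.625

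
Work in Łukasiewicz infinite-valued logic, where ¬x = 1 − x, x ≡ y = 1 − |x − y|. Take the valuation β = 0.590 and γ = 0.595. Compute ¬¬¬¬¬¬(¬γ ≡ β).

0.815

¬γ = 1 − 0.595 = 0.405
¬γ ≡ β = 1 − |0.405 − 0.590| = 1 − 0.185 = 0.815
¬(¬γ ≡ β) = 1 − 0.815 = 0.185
¬¬(¬γ ≡ β) = 1 − 0.185 = 0.815
¬¬¬(¬γ ≡ β) = 1 − 0.815 = 0.185
¬¬¬¬(¬γ ≡ β) = 1 − 0.185 = 0.815
¬¬¬¬¬(¬γ ≡ β) = 1 − 0.815 = 0.185
¬¬¬¬¬¬(¬γ ≡ β) = 1 − 0.185 = 0.815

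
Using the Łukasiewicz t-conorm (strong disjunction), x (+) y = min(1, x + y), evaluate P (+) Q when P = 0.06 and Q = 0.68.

P (+) Q = min(1, 0.06 + 0.68) = min(1, 0.74) = 0.74
For comparison, the Gödel t-conorm max(x, y) would give 0.68.

0.74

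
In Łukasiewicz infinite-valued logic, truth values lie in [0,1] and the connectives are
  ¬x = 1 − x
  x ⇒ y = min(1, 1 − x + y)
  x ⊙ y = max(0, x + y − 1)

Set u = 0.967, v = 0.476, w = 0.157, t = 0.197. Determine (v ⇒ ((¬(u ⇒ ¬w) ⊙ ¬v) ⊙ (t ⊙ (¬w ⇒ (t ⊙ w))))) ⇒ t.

¬w = 1 − 0.157 = 0.843
u ⇒ ¬w = min(1, 1 − 0.967 + 0.843) = min(1, 0.876) = 0.876
¬(u ⇒ ¬w) = 1 − 0.876 = 0.124
¬v = 1 − 0.476 = 0.524
¬(u ⇒ ¬w) ⊙ ¬v = max(0, 0.124 + 0.524 − 1) = max(0, -0.352) = 0.000
t ⊙ w = max(0, 0.197 + 0.157 − 1) = max(0, -0.646) = 0.000
¬w ⇒ (t ⊙ w) = min(1, 1 − 0.843 + 0.000) = min(1, 0.157) = 0.157
t ⊙ (¬w ⇒ (t ⊙ w)) = max(0, 0.197 + 0.157 − 1) = max(0, -0.646) = 0.000
(¬(u ⇒ ¬w) ⊙ ¬v) ⊙ (t ⊙ (¬w ⇒ (t ⊙ w))) = max(0, 0.000 + 0.000 − 1) = max(0, -1.000) = 0.000
v ⇒ ((¬(u ⇒ ¬w) ⊙ ¬v) ⊙ (t ⊙ (¬w ⇒ (t ⊙ w)))) = min(1, 1 − 0.476 + 0.000) = min(1, 0.524) = 0.524
(v ⇒ ((¬(u ⇒ ¬w) ⊙ ¬v) ⊙ (t ⊙ (¬w ⇒ (t ⊙ w))))) ⇒ t = min(1, 1 − 0.524 + 0.197) = min(1, 0.673) = 0.673

0.673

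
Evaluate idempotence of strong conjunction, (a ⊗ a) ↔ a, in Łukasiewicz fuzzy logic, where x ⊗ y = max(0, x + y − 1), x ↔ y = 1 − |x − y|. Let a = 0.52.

a ⊗ a = max(0, 0.52 + 0.52 − 1) = max(0, 0.04) = 0.04
(a ⊗ a) ↔ a = 1 − |0.04 − 0.52| = 1 − 0.48 = 0.52
(The value 0.52 < 1 shows this instance is not satisfied; fails in Ł∞ since a ⊗ a = max(0, 2a−1) ≠ a in general.)

0.52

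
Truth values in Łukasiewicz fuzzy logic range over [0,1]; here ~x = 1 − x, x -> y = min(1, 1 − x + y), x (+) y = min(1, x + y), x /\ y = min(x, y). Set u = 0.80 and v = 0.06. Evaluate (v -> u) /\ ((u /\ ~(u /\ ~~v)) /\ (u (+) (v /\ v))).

0.80

v -> u = min(1, 1 − 0.06 + 0.80) = min(1, 1.74) = 1.00
~v = 1 − 0.06 = 0.94
~~v = 1 − 0.94 = 0.06
u /\ ~~v = min(0.80, 0.06) = 0.06
~(u /\ ~~v) = 1 − 0.06 = 0.94
u /\ ~(u /\ ~~v) = min(0.80, 0.94) = 0.80
v /\ v = min(0.06, 0.06) = 0.06
u (+) (v /\ v) = min(1, 0.80 + 0.06) = min(1, 0.86) = 0.86
(u /\ ~(u /\ ~~v)) /\ (u (+) (v /\ v)) = min(0.80, 0.86) = 0.80
(v -> u) /\ ((u /\ ~(u /\ ~~v)) /\ (u (+) (v /\ v))) = min(1.00, 0.80) = 0.80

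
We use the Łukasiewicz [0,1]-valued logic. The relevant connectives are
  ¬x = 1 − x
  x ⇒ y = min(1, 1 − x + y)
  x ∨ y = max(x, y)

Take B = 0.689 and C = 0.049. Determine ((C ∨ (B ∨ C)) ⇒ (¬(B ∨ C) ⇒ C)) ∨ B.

B ∨ C = max(0.689, 0.049) = 0.689
C ∨ (B ∨ C) = max(0.049, 0.689) = 0.689
¬(B ∨ C) = 1 − 0.689 = 0.311
¬(B ∨ C) ⇒ C = min(1, 1 − 0.311 + 0.049) = min(1, 0.738) = 0.738
(C ∨ (B ∨ C)) ⇒ (¬(B ∨ C) ⇒ C) = min(1, 1 − 0.689 + 0.738) = min(1, 1.049) = 1.000
((C ∨ (B ∨ C)) ⇒ (¬(B ∨ C) ⇒ C)) ∨ B = max(1.000, 0.689) = 1.000

1.000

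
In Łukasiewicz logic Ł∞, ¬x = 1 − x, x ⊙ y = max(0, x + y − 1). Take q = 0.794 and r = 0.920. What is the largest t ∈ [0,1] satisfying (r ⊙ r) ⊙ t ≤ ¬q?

r ⊙ r = max(0, 0.920 + 0.920 − 1) = max(0, 0.840) = 0.840
So the left factor is r ⊙ r = 0.840.
¬q = 1 − 0.794 = 0.206
So the right-hand bound is ¬q = 0.206.
The residuum of the Łukasiewicz t-norm gives the supremum: min(1, 1 − 0.840 + 0.206).
1 − 0.840 + 0.206 = 0.366, so t = min(1, 0.366) = 0.366.
Check: 0.840 ⊙ 0.366 = max(0, 0.206) = 0.206 ≤ 0.206.

0.366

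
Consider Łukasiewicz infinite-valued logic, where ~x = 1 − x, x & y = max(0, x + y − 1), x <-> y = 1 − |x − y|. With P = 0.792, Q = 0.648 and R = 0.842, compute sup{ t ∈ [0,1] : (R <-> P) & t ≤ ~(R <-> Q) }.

0.244

R <-> P = 1 − |0.842 − 0.792| = 1 − 0.050 = 0.950
So the left factor is R <-> P = 0.950.
R <-> Q = 1 − |0.842 − 0.648| = 1 − 0.194 = 0.806
~(R <-> Q) = 1 − 0.806 = 0.194
So the right-hand bound is ~(R <-> Q) = 0.194.
The residuum of the Łukasiewicz t-norm gives the supremum: min(1, 1 − 0.950 + 0.194).
1 − 0.950 + 0.194 = 0.244, so t = min(1, 0.244) = 0.244.
Check: 0.950 & 0.244 = max(0, 0.194) = 0.194 ≤ 0.194.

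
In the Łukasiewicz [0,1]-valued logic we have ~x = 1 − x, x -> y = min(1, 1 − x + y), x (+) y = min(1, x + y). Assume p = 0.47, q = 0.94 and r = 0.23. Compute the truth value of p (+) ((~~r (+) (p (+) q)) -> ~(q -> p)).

0.94

~r = 1 − 0.23 = 0.77
~~r = 1 − 0.77 = 0.23
p (+) q = min(1, 0.47 + 0.94) = min(1, 1.41) = 1.00
~~r (+) (p (+) q) = min(1, 0.23 + 1.00) = min(1, 1.23) = 1.00
q -> p = min(1, 1 − 0.94 + 0.47) = min(1, 0.53) = 0.53
~(q -> p) = 1 − 0.53 = 0.47
(~~r (+) (p (+) q)) -> ~(q -> p) = min(1, 1 − 1.00 + 0.47) = min(1, 0.47) = 0.47
p (+) ((~~r (+) (p (+) q)) -> ~(q -> p)) = min(1, 0.47 + 0.47) = min(1, 0.94) = 0.94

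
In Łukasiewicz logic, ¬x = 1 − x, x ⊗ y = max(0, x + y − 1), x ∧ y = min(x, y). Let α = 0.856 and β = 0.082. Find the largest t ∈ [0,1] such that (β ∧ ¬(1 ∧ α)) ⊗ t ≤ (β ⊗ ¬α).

0.918

1 ∧ α = min(1.000, 0.856) = 0.856
¬(1 ∧ α) = 1 − 0.856 = 0.144
β ∧ ¬(1 ∧ α) = min(0.082, 0.144) = 0.082
So the left factor is β ∧ ¬(1 ∧ α) = 0.082.
¬α = 1 − 0.856 = 0.144
β ⊗ ¬α = max(0, 0.082 + 0.144 − 1) = max(0, -0.774) = 0.000
So the right-hand bound is β ⊗ ¬α = 0.000.
The residuum of the Łukasiewicz t-norm gives the supremum: min(1, 1 − 0.082 + 0.000).
1 − 0.082 + 0.000 = 0.918, so t = min(1, 0.918) = 0.918.
Check: 0.082 ⊗ 0.918 = max(0, 0.000) = 0.000 ≤ 0.000.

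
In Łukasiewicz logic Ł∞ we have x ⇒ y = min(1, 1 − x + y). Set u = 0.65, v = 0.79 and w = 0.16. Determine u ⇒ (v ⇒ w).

0.72

v ⇒ w = min(1, 1 − 0.79 + 0.16) = min(1, 0.37) = 0.37
u ⇒ (v ⇒ w) = min(1, 1 − 0.65 + 0.37) = min(1, 0.72) = 0.72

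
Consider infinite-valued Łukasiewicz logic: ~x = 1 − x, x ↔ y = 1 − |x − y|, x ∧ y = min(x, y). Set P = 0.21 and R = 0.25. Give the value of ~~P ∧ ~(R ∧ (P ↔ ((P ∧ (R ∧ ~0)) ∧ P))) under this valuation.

~P = 1 − 0.21 = 0.79
~~P = 1 − 0.79 = 0.21
~0 = 1 − 0.00 = 1.00
R ∧ ~0 = min(0.25, 1.00) = 0.25
P ∧ (R ∧ ~0) = min(0.21, 0.25) = 0.21
(P ∧ (R ∧ ~0)) ∧ P = min(0.21, 0.21) = 0.21
P ↔ ((P ∧ (R ∧ ~0)) ∧ P) = 1 − |0.21 − 0.21| = 1 − 0.00 = 1.00
R ∧ (P ↔ ((P ∧ (R ∧ ~0)) ∧ P)) = min(0.25, 1.00) = 0.25
~(R ∧ (P ↔ ((P ∧ (R ∧ ~0)) ∧ P))) = 1 − 0.25 = 0.75
~~P ∧ ~(R ∧ (P ↔ ((P ∧ (R ∧ ~0)) ∧ P))) = min(0.21, 0.75) = 0.21

0.21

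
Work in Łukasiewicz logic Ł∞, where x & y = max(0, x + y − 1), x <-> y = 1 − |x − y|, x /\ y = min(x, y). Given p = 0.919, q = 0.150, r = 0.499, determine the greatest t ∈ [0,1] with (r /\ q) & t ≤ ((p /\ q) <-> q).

r /\ q = min(0.499, 0.150) = 0.150
So the left factor is r /\ q = 0.150.
p /\ q = min(0.919, 0.150) = 0.150
(p /\ q) <-> q = 1 − |0.150 − 0.150| = 1 − 0.000 = 1.000
So the right-hand bound is (p /\ q) <-> q = 1.000.
The residuum of the Łukasiewicz t-norm gives the supremum: min(1, 1 − 0.150 + 1.000).
1 − 0.150 + 1.000 = 1.850, so t = min(1, 1.850) = 1.000.
Check: 0.150 & 1.000 = max(0, 0.150) = 0.150 ≤ 1.000.

1.000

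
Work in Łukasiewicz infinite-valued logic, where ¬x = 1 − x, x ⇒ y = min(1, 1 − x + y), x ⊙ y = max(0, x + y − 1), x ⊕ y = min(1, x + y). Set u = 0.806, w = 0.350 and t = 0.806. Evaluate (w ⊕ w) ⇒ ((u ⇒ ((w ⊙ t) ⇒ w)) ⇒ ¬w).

0.950

w ⊕ w = min(1, 0.350 + 0.350) = min(1, 0.700) = 0.700
w ⊙ t = max(0, 0.350 + 0.806 − 1) = max(0, 0.156) = 0.156
(w ⊙ t) ⇒ w = min(1, 1 − 0.156 + 0.350) = min(1, 1.194) = 1.000
u ⇒ ((w ⊙ t) ⇒ w) = min(1, 1 − 0.806 + 1.000) = min(1, 1.194) = 1.000
¬w = 1 − 0.350 = 0.650
(u ⇒ ((w ⊙ t) ⇒ w)) ⇒ ¬w = min(1, 1 − 1.000 + 0.650) = min(1, 0.650) = 0.650
(w ⊕ w) ⇒ ((u ⇒ ((w ⊙ t) ⇒ w)) ⇒ ¬w) = min(1, 1 − 0.700 + 0.650) = min(1, 0.950) = 0.950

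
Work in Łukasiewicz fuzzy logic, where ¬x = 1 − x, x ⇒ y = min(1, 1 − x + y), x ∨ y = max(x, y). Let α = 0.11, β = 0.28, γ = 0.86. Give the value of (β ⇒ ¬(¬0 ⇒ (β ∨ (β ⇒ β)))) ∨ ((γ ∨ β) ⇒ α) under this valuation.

¬0 = 1 − 0.00 = 1.00
β ⇒ β = min(1, 1 − 0.28 + 0.28) = min(1, 1.00) = 1.00
β ∨ (β ⇒ β) = max(0.28, 1.00) = 1.00
¬0 ⇒ (β ∨ (β ⇒ β)) = min(1, 1 − 1.00 + 1.00) = min(1, 1.00) = 1.00
¬(¬0 ⇒ (β ∨ (β ⇒ β))) = 1 − 1.00 = 0.00
β ⇒ ¬(¬0 ⇒ (β ∨ (β ⇒ β))) = min(1, 1 − 0.28 + 0.00) = min(1, 0.72) = 0.72
γ ∨ β = max(0.86, 0.28) = 0.86
(γ ∨ β) ⇒ α = min(1, 1 − 0.86 + 0.11) = min(1, 0.25) = 0.25
(β ⇒ ¬(¬0 ⇒ (β ∨ (β ⇒ β)))) ∨ ((γ ∨ β) ⇒ α) = max(0.72, 0.25) = 0.72

0.72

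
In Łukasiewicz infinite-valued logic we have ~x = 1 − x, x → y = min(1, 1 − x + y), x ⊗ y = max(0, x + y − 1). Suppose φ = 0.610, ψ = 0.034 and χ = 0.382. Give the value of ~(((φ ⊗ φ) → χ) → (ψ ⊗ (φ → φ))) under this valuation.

0.966

φ ⊗ φ = max(0, 0.610 + 0.610 − 1) = max(0, 0.220) = 0.220
(φ ⊗ φ) → χ = min(1, 1 − 0.220 + 0.382) = min(1, 1.162) = 1.000
φ → φ = min(1, 1 − 0.610 + 0.610) = min(1, 1.000) = 1.000
ψ ⊗ (φ → φ) = max(0, 0.034 + 1.000 − 1) = max(0, 0.034) = 0.034
((φ ⊗ φ) → χ) → (ψ ⊗ (φ → φ)) = min(1, 1 − 1.000 + 0.034) = min(1, 0.034) = 0.034
~(((φ ⊗ φ) → χ) → (ψ ⊗ (φ → φ))) = 1 − 0.034 = 0.966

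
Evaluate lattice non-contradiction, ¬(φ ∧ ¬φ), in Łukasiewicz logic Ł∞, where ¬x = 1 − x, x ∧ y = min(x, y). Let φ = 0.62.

¬φ = 1 − 0.62 = 0.38
φ ∧ ¬φ = min(0.62, 0.38) = 0.38
¬(φ ∧ ¬φ) = 1 − 0.38 = 0.62
(The value 0.62 < 1 shows this instance is not satisfied; not a Ł∞-tautology — its value is 1 − min(a, 1−a).)

0.62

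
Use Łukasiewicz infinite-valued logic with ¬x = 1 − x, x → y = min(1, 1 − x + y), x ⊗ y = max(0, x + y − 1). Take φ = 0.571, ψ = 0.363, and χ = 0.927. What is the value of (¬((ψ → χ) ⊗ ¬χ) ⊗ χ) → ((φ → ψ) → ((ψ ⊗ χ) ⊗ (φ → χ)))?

0.644

ψ → χ = min(1, 1 − 0.363 + 0.927) = min(1, 1.564) = 1.000
¬χ = 1 − 0.927 = 0.073
(ψ → χ) ⊗ ¬χ = max(0, 1.000 + 0.073 − 1) = max(0, 0.073) = 0.073
¬((ψ → χ) ⊗ ¬χ) = 1 − 0.073 = 0.927
¬((ψ → χ) ⊗ ¬χ) ⊗ χ = max(0, 0.927 + 0.927 − 1) = max(0, 0.854) = 0.854
φ → ψ = min(1, 1 − 0.571 + 0.363) = min(1, 0.792) = 0.792
ψ ⊗ χ = max(0, 0.363 + 0.927 − 1) = max(0, 0.290) = 0.290
φ → χ = min(1, 1 − 0.571 + 0.927) = min(1, 1.356) = 1.000
(ψ ⊗ χ) ⊗ (φ → χ) = max(0, 0.290 + 1.000 − 1) = max(0, 0.290) = 0.290
(φ → ψ) → ((ψ ⊗ χ) ⊗ (φ → χ)) = min(1, 1 − 0.792 + 0.290) = min(1, 0.498) = 0.498
(¬((ψ → χ) ⊗ ¬χ) ⊗ χ) → ((φ → ψ) → ((ψ ⊗ χ) ⊗ (φ → χ))) = min(1, 1 − 0.854 + 0.498) = min(1, 0.644) = 0.644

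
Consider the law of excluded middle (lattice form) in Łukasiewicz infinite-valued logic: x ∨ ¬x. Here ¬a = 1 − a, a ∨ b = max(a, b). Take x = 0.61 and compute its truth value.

¬x = 1 − 0.61 = 0.39
x ∨ ¬x = max(0.61, 0.39) = 0.61
(The value 0.61 < 1 shows this instance is not satisfied; not a Ł∞-tautology — its value is max(a, 1−a).)

0.61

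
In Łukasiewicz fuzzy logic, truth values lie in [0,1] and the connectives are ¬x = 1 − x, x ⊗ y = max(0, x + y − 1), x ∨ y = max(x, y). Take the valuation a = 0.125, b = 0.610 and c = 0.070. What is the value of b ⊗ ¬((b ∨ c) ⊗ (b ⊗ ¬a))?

b ∨ c = max(0.610, 0.070) = 0.610
¬a = 1 − 0.125 = 0.875
b ⊗ ¬a = max(0, 0.610 + 0.875 − 1) = max(0, 0.485) = 0.485
(b ∨ c) ⊗ (b ⊗ ¬a) = max(0, 0.610 + 0.485 − 1) = max(0, 0.095) = 0.095
¬((b ∨ c) ⊗ (b ⊗ ¬a)) = 1 − 0.095 = 0.905
b ⊗ ¬((b ∨ c) ⊗ (b ⊗ ¬a)) = max(0, 0.610 + 0.905 − 1) = max(0, 0.515) = 0.515

0.515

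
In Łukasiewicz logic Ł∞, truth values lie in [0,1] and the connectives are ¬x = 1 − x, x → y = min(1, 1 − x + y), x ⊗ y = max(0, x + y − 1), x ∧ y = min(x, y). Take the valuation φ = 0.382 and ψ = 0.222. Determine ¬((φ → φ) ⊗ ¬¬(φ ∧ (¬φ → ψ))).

0.618

φ → φ = min(1, 1 − 0.382 + 0.382) = min(1, 1.000) = 1.000
¬φ = 1 − 0.382 = 0.618
¬φ → ψ = min(1, 1 − 0.618 + 0.222) = min(1, 0.604) = 0.604
φ ∧ (¬φ → ψ) = min(0.382, 0.604) = 0.382
¬(φ ∧ (¬φ → ψ)) = 1 − 0.382 = 0.618
¬¬(φ ∧ (¬φ → ψ)) = 1 − 0.618 = 0.382
(φ → φ) ⊗ ¬¬(φ ∧ (¬φ → ψ)) = max(0, 1.000 + 0.382 − 1) = max(0, 0.382) = 0.382
¬((φ → φ) ⊗ ¬¬(φ ∧ (¬φ → ψ))) = 1 − 0.382 = 0.618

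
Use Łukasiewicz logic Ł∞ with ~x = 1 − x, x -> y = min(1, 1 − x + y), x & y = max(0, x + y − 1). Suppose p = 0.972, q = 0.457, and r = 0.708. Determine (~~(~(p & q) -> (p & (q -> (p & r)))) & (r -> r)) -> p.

p & q = max(0, 0.972 + 0.457 − 1) = max(0, 0.429) = 0.429
~(p & q) = 1 − 0.429 = 0.571
p & r = max(0, 0.972 + 0.708 − 1) = max(0, 0.680) = 0.680
q -> (p & r) = min(1, 1 − 0.457 + 0.680) = min(1, 1.223) = 1.000
p & (q -> (p & r)) = max(0, 0.972 + 1.000 − 1) = max(0, 0.972) = 0.972
~(p & q) -> (p & (q -> (p & r))) = min(1, 1 − 0.571 + 0.972) = min(1, 1.401) = 1.000
~(~(p & q) -> (p & (q -> (p & r)))) = 1 − 1.000 = 0.000
~~(~(p & q) -> (p & (q -> (p & r)))) = 1 − 0.000 = 1.000
r -> r = min(1, 1 − 0.708 + 0.708) = min(1, 1.000) = 1.000
~~(~(p & q) -> (p & (q -> (p & r)))) & (r -> r) = max(0, 1.000 + 1.000 − 1) = max(0, 1.000) = 1.000
(~~(~(p & q) -> (p & (q -> (p & r)))) & (r -> r)) -> p = min(1, 1 − 1.000 + 0.972) = min(1, 0.972) = 0.972

0.972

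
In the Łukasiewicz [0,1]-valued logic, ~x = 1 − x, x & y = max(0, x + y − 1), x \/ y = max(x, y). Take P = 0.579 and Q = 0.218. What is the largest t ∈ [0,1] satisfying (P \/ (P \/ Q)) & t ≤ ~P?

P \/ Q = max(0.579, 0.218) = 0.579
P \/ (P \/ Q) = max(0.579, 0.579) = 0.579
So the left factor is P \/ (P \/ Q) = 0.579.
~P = 1 − 0.579 = 0.421
So the right-hand bound is ~P = 0.421.
The residuum of the Łukasiewicz t-norm gives the supremum: min(1, 1 − 0.579 + 0.421).
1 − 0.579 + 0.421 = 0.842, so t = min(1, 0.842) = 0.842.
Check: 0.579 & 0.842 = max(0, 0.421) = 0.421 ≤ 0.421.

0.842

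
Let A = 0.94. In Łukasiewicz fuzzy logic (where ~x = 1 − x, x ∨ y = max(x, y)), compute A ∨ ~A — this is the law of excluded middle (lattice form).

0.94

~A = 1 − 0.94 = 0.06
A ∨ ~A = max(0.94, 0.06) = 0.94
(The value 0.94 < 1 shows this instance is not satisfied; not a Ł∞-tautology — its value is max(a, 1−a).)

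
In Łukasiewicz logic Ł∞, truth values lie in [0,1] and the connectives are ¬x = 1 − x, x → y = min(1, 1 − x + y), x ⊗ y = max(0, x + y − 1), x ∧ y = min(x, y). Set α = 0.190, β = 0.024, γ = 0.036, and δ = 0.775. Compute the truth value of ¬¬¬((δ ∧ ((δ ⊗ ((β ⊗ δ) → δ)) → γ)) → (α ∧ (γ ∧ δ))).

β ⊗ δ = max(0, 0.024 + 0.775 − 1) = max(0, -0.201) = 0.000
(β ⊗ δ) → δ = min(1, 1 − 0.000 + 0.775) = min(1, 1.775) = 1.000
δ ⊗ ((β ⊗ δ) → δ) = max(0, 0.775 + 1.000 − 1) = max(0, 0.775) = 0.775
(δ ⊗ ((β ⊗ δ) → δ)) → γ = min(1, 1 − 0.775 + 0.036) = min(1, 0.261) = 0.261
δ ∧ ((δ ⊗ ((β ⊗ δ) → δ)) → γ) = min(0.775, 0.261) = 0.261
γ ∧ δ = min(0.036, 0.775) = 0.036
α ∧ (γ ∧ δ) = min(0.190, 0.036) = 0.036
(δ ∧ ((δ ⊗ ((β ⊗ δ) → δ)) → γ)) → (α ∧ (γ ∧ δ)) = min(1, 1 − 0.261 + 0.036) = min(1, 0.775) = 0.775
¬((δ ∧ ((δ ⊗ ((β ⊗ δ) → δ)) → γ)) → (α ∧ (γ ∧ δ))) = 1 − 0.775 = 0.225
¬¬((δ ∧ ((δ ⊗ ((β ⊗ δ) → δ)) → γ)) → (α ∧ (γ ∧ δ))) = 1 − 0.225 = 0.775
¬¬¬((δ ∧ ((δ ⊗ ((β ⊗ δ) → δ)) → γ)) → (α ∧ (γ ∧ δ))) = 1 − 0.775 = 0.225

0.225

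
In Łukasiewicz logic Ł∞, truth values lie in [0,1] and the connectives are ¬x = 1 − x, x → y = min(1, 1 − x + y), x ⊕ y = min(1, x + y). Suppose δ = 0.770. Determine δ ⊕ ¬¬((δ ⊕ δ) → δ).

δ ⊕ δ = min(1, 0.770 + 0.770) = min(1, 1.540) = 1.000
(δ ⊕ δ) → δ = min(1, 1 − 1.000 + 0.770) = min(1, 0.770) = 0.770
¬((δ ⊕ δ) → δ) = 1 − 0.770 = 0.230
¬¬((δ ⊕ δ) → δ) = 1 − 0.230 = 0.770
δ ⊕ ¬¬((δ ⊕ δ) → δ) = min(1, 0.770 + 0.770) = min(1, 1.540) = 1.000

1.000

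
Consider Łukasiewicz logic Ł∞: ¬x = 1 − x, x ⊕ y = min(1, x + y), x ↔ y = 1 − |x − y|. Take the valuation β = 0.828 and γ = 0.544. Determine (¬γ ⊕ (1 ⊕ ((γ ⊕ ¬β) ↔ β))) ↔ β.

0.828

¬γ = 1 − 0.544 = 0.456
¬β = 1 − 0.828 = 0.172
γ ⊕ ¬β = min(1, 0.544 + 0.172) = min(1, 0.716) = 0.716
(γ ⊕ ¬β) ↔ β = 1 − |0.716 − 0.828| = 1 − 0.112 = 0.888
1 ⊕ ((γ ⊕ ¬β) ↔ β) = min(1, 1.000 + 0.888) = min(1, 1.888) = 1.000
¬γ ⊕ (1 ⊕ ((γ ⊕ ¬β) ↔ β)) = min(1, 0.456 + 1.000) = min(1, 1.456) = 1.000
(¬γ ⊕ (1 ⊕ ((γ ⊕ ¬β) ↔ β))) ↔ β = 1 − |1.000 − 0.828| = 1 − 0.172 = 0.828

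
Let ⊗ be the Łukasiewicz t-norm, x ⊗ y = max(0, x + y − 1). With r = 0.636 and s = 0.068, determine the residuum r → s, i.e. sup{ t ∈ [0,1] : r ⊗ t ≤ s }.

0.432

The residuum of the Łukasiewicz t-norm gives the supremum: min(1, 1 − 0.636 + 0.068).
1 − 0.636 + 0.068 = 0.432, so t = min(1, 0.432) = 0.432.
Check: 0.636 ⊗ 0.432 = max(0, 0.068) = 0.068 ≤ 0.068.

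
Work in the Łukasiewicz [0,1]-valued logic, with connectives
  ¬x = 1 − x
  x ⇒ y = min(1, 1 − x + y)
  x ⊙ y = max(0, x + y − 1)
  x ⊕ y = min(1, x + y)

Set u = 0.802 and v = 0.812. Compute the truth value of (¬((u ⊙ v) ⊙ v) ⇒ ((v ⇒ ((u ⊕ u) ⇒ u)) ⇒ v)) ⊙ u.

u ⊙ v = max(0, 0.802 + 0.812 − 1) = max(0, 0.614) = 0.614
(u ⊙ v) ⊙ v = max(0, 0.614 + 0.812 − 1) = max(0, 0.426) = 0.426
¬((u ⊙ v) ⊙ v) = 1 − 0.426 = 0.574
u ⊕ u = min(1, 0.802 + 0.802) = min(1, 1.604) = 1.000
(u ⊕ u) ⇒ u = min(1, 1 − 1.000 + 0.802) = min(1, 0.802) = 0.802
v ⇒ ((u ⊕ u) ⇒ u) = min(1, 1 − 0.812 + 0.802) = min(1, 0.990) = 0.990
(v ⇒ ((u ⊕ u) ⇒ u)) ⇒ v = min(1, 1 − 0.990 + 0.812) = min(1, 0.822) = 0.822
¬((u ⊙ v) ⊙ v) ⇒ ((v ⇒ ((u ⊕ u) ⇒ u)) ⇒ v) = min(1, 1 − 0.574 + 0.822) = min(1, 1.248) = 1.000
(¬((u ⊙ v) ⊙ v) ⇒ ((v ⇒ ((u ⊕ u) ⇒ u)) ⇒ v)) ⊙ u = max(0, 1.000 + 0.802 − 1) = max(0, 0.802) = 0.802

0.802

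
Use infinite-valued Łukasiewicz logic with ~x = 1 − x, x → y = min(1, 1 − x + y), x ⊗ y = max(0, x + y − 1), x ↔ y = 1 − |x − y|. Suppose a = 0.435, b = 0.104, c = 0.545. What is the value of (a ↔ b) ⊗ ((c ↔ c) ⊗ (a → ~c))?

a ↔ b = 1 − |0.435 − 0.104| = 1 − 0.331 = 0.669
c ↔ c = 1 − |0.545 − 0.545| = 1 − 0.000 = 1.000
~c = 1 − 0.545 = 0.455
a → ~c = min(1, 1 − 0.435 + 0.455) = min(1, 1.020) = 1.000
(c ↔ c) ⊗ (a → ~c) = max(0, 1.000 + 1.000 − 1) = max(0, 1.000) = 1.000
(a ↔ b) ⊗ ((c ↔ c) ⊗ (a → ~c)) = max(0, 0.669 + 1.000 − 1) = max(0, 0.669) = 0.669

0.669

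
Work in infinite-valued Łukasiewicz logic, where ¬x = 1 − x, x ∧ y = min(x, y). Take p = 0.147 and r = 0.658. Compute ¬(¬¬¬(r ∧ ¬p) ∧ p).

0.853

¬p = 1 − 0.147 = 0.853
r ∧ ¬p = min(0.658, 0.853) = 0.658
¬(r ∧ ¬p) = 1 − 0.658 = 0.342
¬¬(r ∧ ¬p) = 1 − 0.342 = 0.658
¬¬¬(r ∧ ¬p) = 1 − 0.658 = 0.342
¬¬¬(r ∧ ¬p) ∧ p = min(0.342, 0.147) = 0.147
¬(¬¬¬(r ∧ ¬p) ∧ p) = 1 − 0.147 = 0.853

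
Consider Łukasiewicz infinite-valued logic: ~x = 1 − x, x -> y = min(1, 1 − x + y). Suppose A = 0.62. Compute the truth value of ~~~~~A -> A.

~A = 1 − 0.62 = 0.38
~~A = 1 − 0.38 = 0.62
~~~A = 1 − 0.62 = 0.38
~~~~A = 1 − 0.38 = 0.62
~~~~~A = 1 − 0.62 = 0.38
~~~~~A -> A = min(1, 1 − 0.38 + 0.62) = min(1, 1.24) = 1.00

1.00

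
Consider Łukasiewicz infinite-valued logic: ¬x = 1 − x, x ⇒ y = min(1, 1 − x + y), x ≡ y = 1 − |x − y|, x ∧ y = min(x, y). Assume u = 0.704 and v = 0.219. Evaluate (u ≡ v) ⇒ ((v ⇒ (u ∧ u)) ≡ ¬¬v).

u ≡ v = 1 − |0.704 − 0.219| = 1 − 0.485 = 0.515
u ∧ u = min(0.704, 0.704) = 0.704
v ⇒ (u ∧ u) = min(1, 1 − 0.219 + 0.704) = min(1, 1.485) = 1.000
¬v = 1 − 0.219 = 0.781
¬¬v = 1 − 0.781 = 0.219
(v ⇒ (u ∧ u)) ≡ ¬¬v = 1 − |1.000 − 0.219| = 1 − 0.781 = 0.219
(u ≡ v) ⇒ ((v ⇒ (u ∧ u)) ≡ ¬¬v) = min(1, 1 − 0.515 + 0.219) = min(1, 0.704) = 0.704

0.704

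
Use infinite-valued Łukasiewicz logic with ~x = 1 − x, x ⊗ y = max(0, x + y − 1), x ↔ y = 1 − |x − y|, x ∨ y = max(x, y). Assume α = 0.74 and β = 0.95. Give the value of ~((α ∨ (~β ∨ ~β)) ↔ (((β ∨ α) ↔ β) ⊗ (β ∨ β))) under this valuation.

~β = 1 − 0.95 = 0.05
~β ∨ ~β = max(0.05, 0.05) = 0.05
α ∨ (~β ∨ ~β) = max(0.74, 0.05) = 0.74
β ∨ α = max(0.95, 0.74) = 0.95
(β ∨ α) ↔ β = 1 − |0.95 − 0.95| = 1 − 0.00 = 1.00
β ∨ β = max(0.95, 0.95) = 0.95
((β ∨ α) ↔ β) ⊗ (β ∨ β) = max(0, 1.00 + 0.95 − 1) = max(0, 0.95) = 0.95
(α ∨ (~β ∨ ~β)) ↔ (((β ∨ α) ↔ β) ⊗ (β ∨ β)) = 1 − |0.74 − 0.95| = 1 − 0.21 = 0.79
~((α ∨ (~β ∨ ~β)) ↔ (((β ∨ α) ↔ β) ⊗ (β ∨ β))) = 1 − 0.79 = 0.21

0.21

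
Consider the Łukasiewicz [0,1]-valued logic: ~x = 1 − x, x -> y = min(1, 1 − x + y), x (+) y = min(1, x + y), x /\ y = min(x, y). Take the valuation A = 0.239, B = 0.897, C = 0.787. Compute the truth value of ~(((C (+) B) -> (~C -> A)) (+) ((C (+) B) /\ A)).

C (+) B = min(1, 0.787 + 0.897) = min(1, 1.684) = 1.000
~C = 1 − 0.787 = 0.213
~C -> A = min(1, 1 − 0.213 + 0.239) = min(1, 1.026) = 1.000
(C (+) B) -> (~C -> A) = min(1, 1 − 1.000 + 1.000) = min(1, 1.000) = 1.000
(C (+) B) /\ A = min(1.000, 0.239) = 0.239
((C (+) B) -> (~C -> A)) (+) ((C (+) B) /\ A) = min(1, 1.000 + 0.239) = min(1, 1.239) = 1.000
~(((C (+) B) -> (~C -> A)) (+) ((C (+) B) /\ A)) = 1 − 1.000 = 0.000

0.000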